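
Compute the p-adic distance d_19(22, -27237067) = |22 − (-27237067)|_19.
d_19(22, -27237067) = 1/2476099

Step 1 — x − y = 22 − (-27237067) = 27237089. Step 2 — v_19(27237089) = 5 (factor: 27237089 = (19^5 · 11); the sign does not affect v_p). Step 3 — |x − y|_19 = 19^{-5} = 1/2476099.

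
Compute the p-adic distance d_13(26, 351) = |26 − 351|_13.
d_13(26, 351) = 1/13

Step 1 — x − y = 26 − 351 = -325. Step 2 — v_13(-325) = 1 (factor: -325 = −(13^1 · 25); the sign does not affect v_p). Step 3 — |x − y|_13 = 13^{-1} = 1/13.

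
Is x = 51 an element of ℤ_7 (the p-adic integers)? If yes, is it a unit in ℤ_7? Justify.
x ∈ ℤ_7^× (unit); v_7(x) = 0

ℤ_7 = {x ∈ ℚ_7 : v_7(x) ≥ 0} and ℤ_7^× = {x ∈ ℤ_7 : v_7(x) = 0}. Here v_7(51) = v_7(num) − v_7(den) = 0; compare against these criteria.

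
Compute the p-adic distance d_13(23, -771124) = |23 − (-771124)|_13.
d_13(23, -771124) = 1/28561

Step 1 — x − y = 23 − (-771124) = 771147. Step 2 — v_13(771147) = 4 (factor: 771147 = (13^4 · 27); the sign does not affect v_p). Step 3 — |x − y|_13 = 13^{-4} = 1/28561.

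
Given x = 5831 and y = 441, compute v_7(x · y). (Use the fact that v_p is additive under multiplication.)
v_7(2571471) = 5

v_p(x) = 3 (factor: 5831 = 7^3 · 17); v_p(y) = 2 (factor: 441 = 7^2 · 9). Additivity: v_p(xy) = v_p(x) + v_p(y) = 3 + 2 = 5. (Direct check: xy = 2571471 = 7^5 · (153).)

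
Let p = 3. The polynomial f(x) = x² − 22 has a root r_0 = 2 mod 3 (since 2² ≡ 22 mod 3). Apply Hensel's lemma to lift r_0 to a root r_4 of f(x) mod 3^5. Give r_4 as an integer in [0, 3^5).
r_4 = 47 (mod 243)

Hensel's recurrence: r_{i+1} = r_i − f(r_i)·(f′(r_i))^{-1} mod 3^{i+2}, with f′(x) = 2x. Iterate:
  r_0 = 2 (mod 3)
  r_1 = 2 (mod 9)
  r_2 = 20 (mod 27)
  r_3 = 47 (mod 81)
  r_4 = 47 (mod 243)
Final: r_4 = 47, and one checks f(r_4) ≡ 0 mod 3^5.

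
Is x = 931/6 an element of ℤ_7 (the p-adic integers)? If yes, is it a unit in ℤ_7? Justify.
x ∈ ℤ_7 but not a unit; v_7(x) = 2 > 0

ℤ_7 = {x ∈ ℚ_7 : v_7(x) ≥ 0} and ℤ_7^× = {x ∈ ℤ_7 : v_7(x) = 0}. Here v_7(931/6) = v_7(num) − v_7(den) = 2; compare against these criteria.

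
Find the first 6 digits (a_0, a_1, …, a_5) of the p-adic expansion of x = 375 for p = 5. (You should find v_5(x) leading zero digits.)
(a_0, …, a_5) = (0, 0, 0, 3, 0, 0)

v_5(375) = 3, so a_0 = ... = a_2 = 0. Factor out: x = 5^3 · u with u = 3 a unit in ℤ_5. Expand u iteratively via a_{v+i} = u_i mod 5, u_{i+1} = (u_i − a_{v+i})/5:
  u_0 = 3;  a_3 = 3;  u_1 = (u_0 − 3)/5 = 0
  u_1 = 0;  a_4 = 0;  u_2 = (u_1 − 0)/5 = 0
  u_2 = 0;  a_5 = 0;  u_3 = (u_2 − 0)/5 = 0
Digits: (0, 0, 0, 3, 0, 0).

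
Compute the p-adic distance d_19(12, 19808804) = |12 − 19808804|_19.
d_19(12, 19808804) = 1/2476099

Step 1 — x − y = 12 − 19808804 = -19808792. Step 2 — v_19(-19808792) = 5 (factor: -19808792 = −(19^5 · 8); the sign does not affect v_p). Step 3 — |x − y|_19 = 19^{-5} = 1/2476099.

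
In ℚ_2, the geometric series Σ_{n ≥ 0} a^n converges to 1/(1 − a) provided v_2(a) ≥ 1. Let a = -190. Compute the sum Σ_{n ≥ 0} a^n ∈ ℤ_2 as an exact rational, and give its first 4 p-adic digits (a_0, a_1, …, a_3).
Σ a^n = 1/(1 − a) = 1/191;  first 4 digits = (1, 1, 1, 1)

v_2(a) = 1 ≥ 1, so the series converges in ℤ_2 to 1/(1 − a) = 1/(1 − (-190)) = 1/191. Expand this rational in ℤ_2: compute digits iteratively via d_i = x_i mod 2, x_{i+1} = (x_i − d_i)/2. The first 4 digits are (1, 1, 1, 1).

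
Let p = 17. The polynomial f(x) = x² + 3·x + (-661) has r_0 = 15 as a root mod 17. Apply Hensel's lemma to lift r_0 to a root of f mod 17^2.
r_1 = 202 (mod 289)

Hensel: r_{i+1} = r_i − f(r_i)·(f′(r_i))^{-1} mod 17^{i+2}, f′(x) = 2x + 3. Iterate:
  r_0 = 15 (mod 17)
  r_1 = 202 (mod 289)
Final: r = 202 satisfies f(r) ≡ 0 mod 17^2.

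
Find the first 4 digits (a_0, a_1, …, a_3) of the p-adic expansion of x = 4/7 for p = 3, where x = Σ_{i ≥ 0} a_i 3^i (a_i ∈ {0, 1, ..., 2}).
(a_0, …, a_3) = (1, 2, 1, 2)

v_3(4/7) = 0 (numerator and denominator both coprime to 3), so x ∈ ℤ_3^×. Compute digits iteratively via a_i = x_i mod 3, x_{i+1} = (x_i − a_i)/3, with x_0 = x:
  x_0 = 4/7;  a_0 = 1;  x_1 = (x_0 − 1)/3 = -1/7
  x_1 = -1/7;  a_1 = 2;  x_2 = (x_1 − 2)/3 = -5/7
  x_2 = -5/7;  a_2 = 1;  x_3 = (x_2 − 1)/3 = -4/7
  x_3 = -4/7;  a_3 = 2;  x_4 = (x_3 − 2)/3 = -6/7
Digits: (1, 2, 1, 2).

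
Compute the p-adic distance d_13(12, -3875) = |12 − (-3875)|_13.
d_13(12, -3875) = 1/169

Step 1 — x − y = 12 − (-3875) = 3887. Step 2 — v_13(3887) = 2 (factor: 3887 = (13^2 · 23); the sign does not affect v_p). Step 3 — |x − y|_13 = 13^{-2} = 1/169.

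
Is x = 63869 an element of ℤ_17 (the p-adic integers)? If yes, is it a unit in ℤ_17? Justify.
x ∈ ℤ_17 but not a unit; v_17(x) = 3 > 0

ℤ_17 = {x ∈ ℚ_17 : v_17(x) ≥ 0} and ℤ_17^× = {x ∈ ℤ_17 : v_17(x) = 0}. Here v_17(63869) = v_17(num) − v_17(den) = 3; compare against these criteria.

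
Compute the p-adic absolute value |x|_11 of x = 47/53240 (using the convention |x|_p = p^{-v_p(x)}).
|47/53240|_11 = 1331

Step 1 — compute v_11(x) by factoring powers of 11 out of the numerator and denominator: v_11(47/53240) = -3. Step 2 — apply |x|_p = p^{-v_p(x)} = 11^{3} = 1331.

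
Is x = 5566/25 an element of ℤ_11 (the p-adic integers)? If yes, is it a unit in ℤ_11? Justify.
x ∈ ℤ_11 but not a unit; v_11(x) = 2 > 0

ℤ_11 = {x ∈ ℚ_11 : v_11(x) ≥ 0} and ℤ_11^× = {x ∈ ℤ_11 : v_11(x) = 0}. Here v_11(5566/25) = v_11(num) − v_11(den) = 2; compare against these criteria.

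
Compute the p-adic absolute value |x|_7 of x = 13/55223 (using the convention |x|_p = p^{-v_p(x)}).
|13/55223|_7 = 2401

Step 1 — compute v_7(x) by factoring powers of 7 out of the numerator and denominator: v_7(13/55223) = -4. Step 2 — apply |x|_p = p^{-v_p(x)} = 7^{4} = 2401.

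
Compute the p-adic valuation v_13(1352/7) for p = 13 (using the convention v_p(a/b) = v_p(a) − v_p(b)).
v_13(1352/7) = 2

Factor powers of 13 from the numerator and denominator of the reduced fraction: 1352 = 13^2 · 8 and 7 = 13^0 · 7. Apply v_p(a/b) = v_p(a) − v_p(b): v_13(1352/7) = 2 − 0 = 2.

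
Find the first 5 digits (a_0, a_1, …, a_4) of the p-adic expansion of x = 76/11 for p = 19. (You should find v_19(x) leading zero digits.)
(a_0, …, a_4) = (0, 9, 3, 5, 17)

v_19(76/11) = 1, so a_0 = ... = a_0 = 0. Factor out: x = 19^1 · u with u = 4/11 a unit in ℤ_19. Expand u iteratively via a_{v+i} = u_i mod 19, u_{i+1} = (u_i − a_{v+i})/19:
  u_0 = 4/11;  a_1 = 9;  u_1 = (u_0 − 9)/19 = -5/11
  u_1 = -5/11;  a_2 = 3;  u_2 = (u_1 − 3)/19 = -2/11
  u_2 = -2/11;  a_3 = 5;  u_3 = (u_2 − 5)/19 = -3/11
  u_3 = -3/11;  a_4 = 17;  u_4 = (u_3 − 17)/19 = -10/11
Digits: (0, 9, 3, 5, 17).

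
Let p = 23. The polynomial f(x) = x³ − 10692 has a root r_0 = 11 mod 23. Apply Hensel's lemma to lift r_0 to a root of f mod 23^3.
r_2 = 149 (mod 12167)

Hensel: r_{i+1} = r_i − f(r_i)/f′(r_i) mod 23^{i+2}, where f′(x) = 3x². Iterate:
  r_0 = 11 (mod 23)
  r_1 = 149 (mod 529)
  r_2 = 149 (mod 12167)
Final: r = 149 with f(r) ≡ 0 mod 23^3.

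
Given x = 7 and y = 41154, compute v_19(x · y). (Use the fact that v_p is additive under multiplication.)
v_19(288078) = 3

v_p(x) = 0 (factor: 7 = 19^0 · 7); v_p(y) = 3 (factor: 41154 = 19^3 · 6). Additivity: v_p(xy) = v_p(x) + v_p(y) = 0 + 3 = 3. (Direct check: xy = 288078 = 19^3 · (42).)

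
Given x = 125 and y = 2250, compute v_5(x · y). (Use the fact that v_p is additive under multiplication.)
v_5(281250) = 6

v_p(x) = 3 (factor: 125 = 5^3 · 1); v_p(y) = 3 (factor: 2250 = 5^3 · 18). Additivity: v_p(xy) = v_p(x) + v_p(y) = 3 + 3 = 6. (Direct check: xy = 281250 = 5^6 · (18).)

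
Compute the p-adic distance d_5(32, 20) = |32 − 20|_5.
d_5(32, 20) = 1

Step 1 — x − y = 32 − 20 = 12. Step 2 — v_5(12) = 0 (factor: 12 = (5^0 · 12); the sign does not affect v_p). Step 3 — |x − y|_5 = 5^{0} = 1.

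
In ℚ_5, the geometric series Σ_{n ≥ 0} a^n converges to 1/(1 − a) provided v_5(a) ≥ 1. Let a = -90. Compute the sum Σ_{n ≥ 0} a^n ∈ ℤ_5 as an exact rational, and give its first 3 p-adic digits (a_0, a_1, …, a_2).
Σ a^n = 1/(1 − a) = 1/91;  first 3 digits = (1, 2, 0)

v_5(a) = 1 ≥ 1, so the series converges in ℤ_5 to 1/(1 − a) = 1/(1 − (-90)) = 1/91. Expand this rational in ℤ_5: compute digits iteratively via d_i = x_i mod 5, x_{i+1} = (x_i − d_i)/5. The first 3 digits are (1, 2, 0).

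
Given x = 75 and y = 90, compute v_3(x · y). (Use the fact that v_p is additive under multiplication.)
v_3(6750) = 3

v_p(x) = 1 (factor: 75 = 3^1 · 25); v_p(y) = 2 (factor: 90 = 3^2 · 10). Additivity: v_p(xy) = v_p(x) + v_p(y) = 1 + 2 = 3. (Direct check: xy = 6750 = 3^3 · (250).)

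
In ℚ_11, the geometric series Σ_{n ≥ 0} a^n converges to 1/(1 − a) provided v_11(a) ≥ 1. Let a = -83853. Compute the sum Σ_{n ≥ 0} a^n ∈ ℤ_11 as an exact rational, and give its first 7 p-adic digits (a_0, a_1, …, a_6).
Σ a^n = 1/(1 − a) = 1/83854;  first 7 digits = (1, 0, 0, 3, 5, 10, 8)

v_11(a) = 3 ≥ 1, so the series converges in ℤ_11 to 1/(1 − a) = 1/(1 − (-83853)) = 1/83854. Expand this rational in ℤ_11: compute digits iteratively via d_i = x_i mod 11, x_{i+1} = (x_i − d_i)/11. The first 7 digits are (1, 0, 0, 3, 5, 10, 8).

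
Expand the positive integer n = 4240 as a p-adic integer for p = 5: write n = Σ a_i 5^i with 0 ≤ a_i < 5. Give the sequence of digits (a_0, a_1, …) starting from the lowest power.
(a_0, a_1, …) = (0, 3, 4, 3, 1, 1)

Repeated division by 5 gives the digits low-to-high: 4240 = 3·5^1 + 4·5^2 + 3·5^3 + 1·5^4 + 1·5^5. Digit sequence: (0, 3, 4, 3, 1, 1).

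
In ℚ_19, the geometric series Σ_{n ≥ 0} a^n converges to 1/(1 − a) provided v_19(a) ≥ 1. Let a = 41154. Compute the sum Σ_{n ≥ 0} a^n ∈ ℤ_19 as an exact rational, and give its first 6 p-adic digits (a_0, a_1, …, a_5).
Σ a^n = 1/(1 − a) = -1/41153;  first 6 digits = (1, 0, 0, 6, 0, 0)

v_19(a) = 3 ≥ 1, so the series converges in ℤ_19 to 1/(1 − a) = 1/(1 − 41154) = -1/41153. Expand this rational in ℤ_19: compute digits iteratively via d_i = x_i mod 19, x_{i+1} = (x_i − d_i)/19. The first 6 digits are (1, 0, 0, 6, 0, 0).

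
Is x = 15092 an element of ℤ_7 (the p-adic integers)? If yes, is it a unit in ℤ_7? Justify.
x ∈ ℤ_7 but not a unit; v_7(x) = 3 > 0

ℤ_7 = {x ∈ ℚ_7 : v_7(x) ≥ 0} and ℤ_7^× = {x ∈ ℤ_7 : v_7(x) = 0}. Here v_7(15092) = v_7(num) − v_7(den) = 3; compare against these criteria.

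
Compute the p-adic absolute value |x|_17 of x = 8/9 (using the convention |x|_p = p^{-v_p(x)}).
|8/9|_17 = 1

Step 1 — compute v_17(x) by factoring powers of 17 out of the numerator and denominator: v_17(8/9) = 0. Step 2 — apply |x|_p = p^{-v_p(x)} = 17^{0} = 1.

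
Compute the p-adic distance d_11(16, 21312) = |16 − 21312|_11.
d_11(16, 21312) = 1/1331

Step 1 — x − y = 16 − 21312 = -21296. Step 2 — v_11(-21296) = 3 (factor: -21296 = −(11^3 · 16); the sign does not affect v_p). Step 3 — |x − y|_11 = 11^{-3} = 1/1331.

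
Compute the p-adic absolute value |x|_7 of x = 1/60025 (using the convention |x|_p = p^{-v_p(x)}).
|1/60025|_7 = 2401

Step 1 — compute v_7(x) by factoring powers of 7 out of the numerator and denominator: v_7(1/60025) = -4. Step 2 — apply |x|_p = p^{-v_p(x)} = 7^{4} = 2401.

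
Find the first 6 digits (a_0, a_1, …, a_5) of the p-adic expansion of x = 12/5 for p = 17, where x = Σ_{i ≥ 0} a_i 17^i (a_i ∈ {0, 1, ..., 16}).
(a_0, …, a_5) = (16, 6, 3, 10, 13, 6)

v_17(12/5) = 0 (numerator and denominator both coprime to 17), so x ∈ ℤ_17^×. Compute digits iteratively via a_i = x_i mod 17, x_{i+1} = (x_i − a_i)/17, with x_0 = x:
  x_0 = 12/5;  a_0 = 16;  x_1 = (x_0 − 16)/17 = -4/5
  x_1 = -4/5;  a_1 = 6;  x_2 = (x_1 − 6)/17 = -2/5
  x_2 = -2/5;  a_2 = 3;  x_3 = (x_2 − 3)/17 = -1/5
  x_3 = -1/5;  a_3 = 10;  x_4 = (x_3 − 10)/17 = -3/5
  x_4 = -3/5;  a_4 = 13;  x_5 = (x_4 − 13)/17 = -4/5
  x_5 = -4/5;  a_5 = 6;  x_6 = (x_5 − 6)/17 = -2/5
Digits: (16, 6, 3, 10, 13, 6).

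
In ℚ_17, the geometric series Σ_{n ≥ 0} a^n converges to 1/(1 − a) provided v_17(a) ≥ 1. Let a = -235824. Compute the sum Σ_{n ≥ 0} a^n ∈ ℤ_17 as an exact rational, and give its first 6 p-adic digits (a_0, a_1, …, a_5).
Σ a^n = 1/(1 − a) = 1/235825;  first 6 digits = (1, 0, 0, 3, 14, 16)

v_17(a) = 3 ≥ 1, so the series converges in ℤ_17 to 1/(1 − a) = 1/(1 − (-235824)) = 1/235825. Expand this rational in ℤ_17: compute digits iteratively via d_i = x_i mod 17, x_{i+1} = (x_i − d_i)/17. The first 6 digits are (1, 0, 0, 3, 14, 16).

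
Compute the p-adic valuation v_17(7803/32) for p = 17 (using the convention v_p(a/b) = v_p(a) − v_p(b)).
v_17(7803/32) = 2

Factor powers of 17 from the numerator and denominator of the reduced fraction: 7803 = 17^2 · 27 and 32 = 17^0 · 32. Apply v_p(a/b) = v_p(a) − v_p(b): v_17(7803/32) = 2 − 0 = 2.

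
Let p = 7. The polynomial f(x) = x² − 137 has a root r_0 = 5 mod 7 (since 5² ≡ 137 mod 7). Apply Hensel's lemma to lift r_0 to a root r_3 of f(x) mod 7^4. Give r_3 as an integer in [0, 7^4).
r_3 = 1447 (mod 2401)

Hensel's recurrence: r_{i+1} = r_i − f(r_i)·(f′(r_i))^{-1} mod 7^{i+2}, with f′(x) = 2x. Iterate:
  r_0 = 5 (mod 7)
  r_1 = 26 (mod 49)
  r_2 = 75 (mod 343)
  r_3 = 1447 (mod 2401)
Final: r_3 = 1447, and one checks f(r_3) ≡ 0 mod 7^4.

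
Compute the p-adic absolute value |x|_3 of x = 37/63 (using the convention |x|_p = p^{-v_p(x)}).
|37/63|_3 = 9

Step 1 — compute v_3(x) by factoring powers of 3 out of the numerator and denominator: v_3(37/63) = -2. Step 2 — apply |x|_p = p^{-v_p(x)} = 3^{2} = 9.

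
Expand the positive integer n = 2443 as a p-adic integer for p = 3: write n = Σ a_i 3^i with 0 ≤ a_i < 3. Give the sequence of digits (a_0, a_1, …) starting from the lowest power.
(a_0, a_1, …) = (1, 1, 1, 0, 0, 1, 0, 1)

Repeated division by 3 gives the digits low-to-high: 2443 = 1 + 1·3^1 + 1·3^2 + 1·3^5 + 1·3^7. Digit sequence: (1, 1, 1, 0, 0, 1, 0, 1).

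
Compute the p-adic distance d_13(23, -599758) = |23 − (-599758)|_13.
d_13(23, -599758) = 1/28561

Step 1 — x − y = 23 − (-599758) = 599781. Step 2 — v_13(599781) = 4 (factor: 599781 = (13^4 · 21); the sign does not affect v_p). Step 3 — |x − y|_13 = 13^{-4} = 1/28561.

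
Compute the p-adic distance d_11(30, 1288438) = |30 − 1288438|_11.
d_11(30, 1288438) = 1/161051

Step 1 — x − y = 30 − 1288438 = -1288408. Step 2 — v_11(-1288408) = 5 (factor: -1288408 = −(11^5 · 8); the sign does not affect v_p). Step 3 — |x − y|_11 = 11^{-5} = 1/161051.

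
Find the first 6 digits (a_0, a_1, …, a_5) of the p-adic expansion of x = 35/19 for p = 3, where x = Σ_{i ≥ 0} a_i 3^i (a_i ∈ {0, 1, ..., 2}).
(a_0, …, a_5) = (2, 2, 2, 1, 0, 2)

v_3(35/19) = 0 (numerator and denominator both coprime to 3), so x ∈ ℤ_3^×. Compute digits iteratively via a_i = x_i mod 3, x_{i+1} = (x_i − a_i)/3, with x_0 = x:
  x_0 = 35/19;  a_0 = 2;  x_1 = (x_0 − 2)/3 = -1/19
  x_1 = -1/19;  a_1 = 2;  x_2 = (x_1 − 2)/3 = -13/19
  x_2 = -13/19;  a_2 = 2;  x_3 = (x_2 − 2)/3 = -17/19
  x_3 = -17/19;  a_3 = 1;  x_4 = (x_3 − 1)/3 = -12/19
  x_4 = -12/19;  a_4 = 0;  x_5 = (x_4 − 0)/3 = -4/19
  x_5 = -4/19;  a_5 = 2;  x_6 = (x_5 − 2)/3 = -14/19
Digits: (2, 2, 2, 1, 0, 2).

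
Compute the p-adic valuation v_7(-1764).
v_7(-1764) = 2

v_7(n) is the largest exponent k such that 7^k divides n. Factor out: -1764 = -7^2 · 36. (Sign doesn't affect v_p.) So v_7(-1764) = 2.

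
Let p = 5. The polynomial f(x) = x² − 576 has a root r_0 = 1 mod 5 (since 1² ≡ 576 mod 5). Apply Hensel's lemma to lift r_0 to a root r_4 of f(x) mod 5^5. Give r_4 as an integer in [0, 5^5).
r_4 = 3101 (mod 3125)

Hensel's recurrence: r_{i+1} = r_i − f(r_i)·(f′(r_i))^{-1} mod 5^{i+2}, with f′(x) = 2x. Iterate:
  r_0 = 1 (mod 5)
  r_1 = 1 (mod 25)
  r_2 = 101 (mod 125)
  r_3 = 601 (mod 625)
  r_4 = 3101 (mod 3125)
Final: r_4 = 3101, and one checks f(r_4) ≡ 0 mod 5^5.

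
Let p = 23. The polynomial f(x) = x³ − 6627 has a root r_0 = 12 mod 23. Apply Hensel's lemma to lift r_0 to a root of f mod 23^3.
r_2 = 3370 (mod 12167)

Hensel: r_{i+1} = r_i − f(r_i)/f′(r_i) mod 23^{i+2}, where f′(x) = 3x². Iterate:
  r_0 = 12 (mod 23)
  r_1 = 196 (mod 529)
  r_2 = 3370 (mod 12167)
Final: r = 3370 with f(r) ≡ 0 mod 23^3.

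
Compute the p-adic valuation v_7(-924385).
v_7(-924385) = 5

v_7(n) is the largest exponent k such that 7^k divides n. Factor out: -924385 = -7^5 · 55. (Sign doesn't affect v_p.) So v_7(-924385) = 5.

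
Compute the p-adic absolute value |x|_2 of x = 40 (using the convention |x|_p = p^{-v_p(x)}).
|40|_2 = 1/8

Step 1 — compute v_2(x) by factoring powers of 2 out of the numerator and denominator: v_2(40) = 3. Step 2 — apply |x|_p = p^{-v_p(x)} = 2^{-3} = 1/8.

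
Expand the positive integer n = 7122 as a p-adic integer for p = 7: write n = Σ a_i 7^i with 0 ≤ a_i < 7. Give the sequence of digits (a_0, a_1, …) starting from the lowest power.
(a_0, a_1, …) = (3, 2, 5, 6, 2)

Repeated division by 7 gives the digits low-to-high: 7122 = 3 + 2·7^1 + 5·7^2 + 6·7^3 + 2·7^4. Digit sequence: (3, 2, 5, 6, 2).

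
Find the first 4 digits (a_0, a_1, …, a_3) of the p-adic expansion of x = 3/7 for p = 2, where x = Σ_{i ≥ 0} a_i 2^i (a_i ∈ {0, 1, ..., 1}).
(a_0, …, a_3) = (1, 0, 1, 0)

v_2(3/7) = 0 (numerator and denominator both coprime to 2), so x ∈ ℤ_2^×. Compute digits iteratively via a_i = x_i mod 2, x_{i+1} = (x_i − a_i)/2, with x_0 = x:
  x_0 = 3/7;  a_0 = 1;  x_1 = (x_0 − 1)/2 = -2/7
  x_1 = -2/7;  a_1 = 0;  x_2 = (x_1 − 0)/2 = -1/7
  x_2 = -1/7;  a_2 = 1;  x_3 = (x_2 − 1)/2 = -4/7
  x_3 = -4/7;  a_3 = 0;  x_4 = (x_3 − 0)/2 = -2/7
Digits: (1, 0, 1, 0).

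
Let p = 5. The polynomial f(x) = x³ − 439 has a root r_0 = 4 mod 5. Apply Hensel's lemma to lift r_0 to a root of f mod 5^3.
r_2 = 4 (mod 125)

Hensel: r_{i+1} = r_i − f(r_i)/f′(r_i) mod 5^{i+2}, where f′(x) = 3x². Iterate:
  r_0 = 4 (mod 5)
  r_1 = 4 (mod 25)
  r_2 = 4 (mod 125)
Final: r = 4 with f(r) ≡ 0 mod 5^3.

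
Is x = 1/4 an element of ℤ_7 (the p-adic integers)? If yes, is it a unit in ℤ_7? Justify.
x ∈ ℤ_7^× (unit); v_7(x) = 0

ℤ_7 = {x ∈ ℚ_7 : v_7(x) ≥ 0} and ℤ_7^× = {x ∈ ℤ_7 : v_7(x) = 0}. Here v_7(1/4) = v_7(num) − v_7(den) = 0; compare against these criteria.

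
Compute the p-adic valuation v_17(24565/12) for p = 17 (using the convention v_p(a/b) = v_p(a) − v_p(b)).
v_17(24565/12) = 3

Factor powers of 17 from the numerator and denominator of the reduced fraction: 24565 = 17^3 · 5 and 12 = 17^0 · 12. Apply v_p(a/b) = v_p(a) − v_p(b): v_17(24565/12) = 3 − 0 = 3.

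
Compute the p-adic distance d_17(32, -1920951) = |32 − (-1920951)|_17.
d_17(32, -1920951) = 1/83521

Step 1 — x − y = 32 − (-1920951) = 1920983. Step 2 — v_17(1920983) = 4 (factor: 1920983 = (17^4 · 23); the sign does not affect v_p). Step 3 — |x − y|_17 = 17^{-4} = 1/83521.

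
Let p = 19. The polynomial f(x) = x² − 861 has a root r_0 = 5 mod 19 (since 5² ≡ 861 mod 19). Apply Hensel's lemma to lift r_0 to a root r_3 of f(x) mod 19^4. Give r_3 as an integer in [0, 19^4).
r_3 = 71711 (mod 130321)

Hensel's recurrence: r_{i+1} = r_i − f(r_i)·(f′(r_i))^{-1} mod 19^{i+2}, with f′(x) = 2x. Iterate:
  r_0 = 5 (mod 19)
  r_1 = 233 (mod 361)
  r_2 = 3121 (mod 6859)
  r_3 = 71711 (mod 130321)
Final: r_3 = 71711, and one checks f(r_3) ≡ 0 mod 19^4.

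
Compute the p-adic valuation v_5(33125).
v_5(33125) = 4

v_5(n) is the largest exponent k such that 5^k divides n. Factor out: 33125 = 5^4 · 53. (Sign doesn't affect v_p.) So v_5(33125) = 4.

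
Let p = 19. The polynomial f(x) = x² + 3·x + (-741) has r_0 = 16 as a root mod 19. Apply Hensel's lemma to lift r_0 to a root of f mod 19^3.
r_2 = 4082 (mod 6859)

Hensel: r_{i+1} = r_i − f(r_i)·(f′(r_i))^{-1} mod 19^{i+2}, f′(x) = 2x + 3. Iterate:
  r_0 = 16 (mod 19)
  r_1 = 111 (mod 361)
  r_2 = 4082 (mod 6859)
Final: r = 4082 satisfies f(r) ≡ 0 mod 19^3.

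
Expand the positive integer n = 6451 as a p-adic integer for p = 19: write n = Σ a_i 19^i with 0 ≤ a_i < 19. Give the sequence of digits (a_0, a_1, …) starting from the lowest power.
(a_0, a_1, …) = (10, 16, 17)

Repeated division by 19 gives the digits low-to-high: 6451 = 10 + 16·19^1 + 17·19^2. Digit sequence: (10, 16, 17).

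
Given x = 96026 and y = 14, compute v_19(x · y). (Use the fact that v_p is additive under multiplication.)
v_19(1344364) = 3

v_p(x) = 3 (factor: 96026 = 19^3 · 14); v_p(y) = 0 (factor: 14 = 19^0 · 14). Additivity: v_p(xy) = v_p(x) + v_p(y) = 3 + 0 = 3. (Direct check: xy = 1344364 = 19^3 · (196).)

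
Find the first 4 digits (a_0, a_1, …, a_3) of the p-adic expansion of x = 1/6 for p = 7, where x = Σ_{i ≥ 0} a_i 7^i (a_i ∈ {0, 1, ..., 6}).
(a_0, …, a_3) = (6, 5, 5, 5)

v_7(1/6) = 0 (numerator and denominator both coprime to 7), so x ∈ ℤ_7^×. Compute digits iteratively via a_i = x_i mod 7, x_{i+1} = (x_i − a_i)/7, with x_0 = x:
  x_0 = 1/6;  a_0 = 6;  x_1 = (x_0 − 6)/7 = -5/6
  x_1 = -5/6;  a_1 = 5;  x_2 = (x_1 − 5)/7 = -5/6
  x_2 = -5/6;  a_2 = 5;  x_3 = (x_2 − 5)/7 = -5/6
  x_3 = -5/6;  a_3 = 5;  x_4 = (x_3 − 5)/7 = -5/6
Digits: (6, 5, 5, 5).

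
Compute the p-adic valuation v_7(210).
v_7(210) = 1

v_7(n) is the largest exponent k such that 7^k divides n. Factor out: 210 = 7^1 · 30. (Sign doesn't affect v_p.) So v_7(210) = 1.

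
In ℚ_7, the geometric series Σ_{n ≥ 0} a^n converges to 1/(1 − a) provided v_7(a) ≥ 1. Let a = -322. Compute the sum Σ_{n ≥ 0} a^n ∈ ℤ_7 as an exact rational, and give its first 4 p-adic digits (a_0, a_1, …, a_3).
Σ a^n = 1/(1 − a) = 1/323;  first 4 digits = (1, 3, 2, 6)

v_7(a) = 1 ≥ 1, so the series converges in ℤ_7 to 1/(1 − a) = 1/(1 − (-322)) = 1/323. Expand this rational in ℤ_7: compute digits iteratively via d_i = x_i mod 7, x_{i+1} = (x_i − d_i)/7. The first 4 digits are (1, 3, 2, 6).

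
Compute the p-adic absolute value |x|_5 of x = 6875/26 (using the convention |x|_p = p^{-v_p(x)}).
|6875/26|_5 = 1/625

Step 1 — compute v_5(x) by factoring powers of 5 out of the numerator and denominator: v_5(6875/26) = 4. Step 2 — apply |x|_p = p^{-v_p(x)} = 5^{-4} = 1/625.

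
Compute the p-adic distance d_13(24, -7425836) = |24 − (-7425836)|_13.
d_13(24, -7425836) = 1/371293

Step 1 — x − y = 24 − (-7425836) = 7425860. Step 2 — v_13(7425860) = 5 (factor: 7425860 = (13^5 · 20); the sign does not affect v_p). Step 3 — |x − y|_13 = 13^{-5} = 1/371293.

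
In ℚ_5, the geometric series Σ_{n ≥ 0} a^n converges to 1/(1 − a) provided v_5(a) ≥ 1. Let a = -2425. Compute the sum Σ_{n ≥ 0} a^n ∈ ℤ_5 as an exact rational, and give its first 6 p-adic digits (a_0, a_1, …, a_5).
Σ a^n = 1/(1 − a) = 1/2426;  first 6 digits = (1, 0, 3, 0, 0, 1)

v_5(a) = 2 ≥ 1, so the series converges in ℤ_5 to 1/(1 − a) = 1/(1 − (-2425)) = 1/2426. Expand this rational in ℤ_5: compute digits iteratively via d_i = x_i mod 5, x_{i+1} = (x_i − d_i)/5. The first 6 digits are (1, 0, 3, 0, 0, 1).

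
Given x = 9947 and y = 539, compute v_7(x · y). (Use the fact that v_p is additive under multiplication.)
v_7(5361433) = 5

v_p(x) = 3 (factor: 9947 = 7^3 · 29); v_p(y) = 2 (factor: 539 = 7^2 · 11). Additivity: v_p(xy) = v_p(x) + v_p(y) = 3 + 2 = 5. (Direct check: xy = 5361433 = 7^5 · (319).)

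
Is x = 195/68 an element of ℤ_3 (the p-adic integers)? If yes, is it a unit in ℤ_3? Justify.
x ∈ ℤ_3 but not a unit; v_3(x) = 1 > 0

ℤ_3 = {x ∈ ℚ_3 : v_3(x) ≥ 0} and ℤ_3^× = {x ∈ ℤ_3 : v_3(x) = 0}. Here v_3(195/68) = v_3(num) − v_3(den) = 1; compare against these criteria.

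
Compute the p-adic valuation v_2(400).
v_2(400) = 4

v_2(n) is the largest exponent k such that 2^k divides n. Factor out: 400 = 2^4 · 25. (Sign doesn't affect v_p.) So v_2(400) = 4.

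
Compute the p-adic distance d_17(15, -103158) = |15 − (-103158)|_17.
d_17(15, -103158) = 1/4913

Step 1 — x − y = 15 − (-103158) = 103173. Step 2 — v_17(103173) = 3 (factor: 103173 = (17^3 · 21); the sign does not affect v_p). Step 3 — |x − y|_17 = 17^{-3} = 1/4913.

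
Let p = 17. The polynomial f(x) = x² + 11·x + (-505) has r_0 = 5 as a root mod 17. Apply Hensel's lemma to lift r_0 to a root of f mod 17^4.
r_3 = 64775 (mod 83521)

Hensel: r_{i+1} = r_i − f(r_i)·(f′(r_i))^{-1} mod 17^{i+2}, f′(x) = 2x + 11. Iterate:
  r_0 = 5 (mod 17)
  r_1 = 39 (mod 289)
  r_2 = 906 (mod 4913)
  r_3 = 64775 (mod 83521)
Final: r = 64775 satisfies f(r) ≡ 0 mod 17^4.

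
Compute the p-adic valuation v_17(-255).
v_17(-255) = 1

v_17(n) is the largest exponent k such that 17^k divides n. Factor out: -255 = -17^1 · 15. (Sign doesn't affect v_p.) So v_17(-255) = 1.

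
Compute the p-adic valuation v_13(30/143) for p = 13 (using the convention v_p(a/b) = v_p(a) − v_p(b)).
v_13(30/143) = -1

Factor powers of 13 from the numerator and denominator of the reduced fraction: 30 = 13^0 · 30 and 143 = 13^1 · 11. Apply v_p(a/b) = v_p(a) − v_p(b): v_13(30/143) = 0 − 1 = -1.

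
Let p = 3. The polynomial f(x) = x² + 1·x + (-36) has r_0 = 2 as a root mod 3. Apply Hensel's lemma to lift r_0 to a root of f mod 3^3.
r_2 = 17 (mod 27)

Hensel: r_{i+1} = r_i − f(r_i)·(f′(r_i))^{-1} mod 3^{i+2}, f′(x) = 2x + 1. Iterate:
  r_0 = 2 (mod 3)
  r_1 = 8 (mod 9)
  r_2 = 17 (mod 27)
Final: r = 17 satisfies f(r) ≡ 0 mod 3^3.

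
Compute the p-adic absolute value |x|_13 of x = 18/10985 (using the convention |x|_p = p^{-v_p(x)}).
|18/10985|_13 = 2197

Step 1 — compute v_13(x) by factoring powers of 13 out of the numerator and denominator: v_13(18/10985) = -3. Step 2 — apply |x|_p = p^{-v_p(x)} = 13^{3} = 2197.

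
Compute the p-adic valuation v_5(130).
v_5(130) = 1

v_5(n) is the largest exponent k such that 5^k divides n. Factor out: 130 = 5^1 · 26. (Sign doesn't affect v_p.) So v_5(130) = 1.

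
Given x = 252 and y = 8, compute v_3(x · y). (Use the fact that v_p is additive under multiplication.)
v_3(2016) = 2

v_p(x) = 2 (factor: 252 = 3^2 · 28); v_p(y) = 0 (factor: 8 = 3^0 · 8). Additivity: v_p(xy) = v_p(x) + v_p(y) = 2 + 0 = 2. (Direct check: xy = 2016 = 3^2 · (224).)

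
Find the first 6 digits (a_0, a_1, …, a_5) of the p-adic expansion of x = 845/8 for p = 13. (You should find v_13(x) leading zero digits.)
(a_0, …, a_5) = (0, 0, 12, 4, 11, 4)

v_13(845/8) = 2, so a_0 = ... = a_1 = 0. Factor out: x = 13^2 · u with u = 5/8 a unit in ℤ_13. Expand u iteratively via a_{v+i} = u_i mod 13, u_{i+1} = (u_i − a_{v+i})/13:
  u_0 = 5/8;  a_2 = 12;  u_1 = (u_0 − 12)/13 = -7/8
  u_1 = -7/8;  a_3 = 4;  u_2 = (u_1 − 4)/13 = -3/8
  u_2 = -3/8;  a_4 = 11;  u_3 = (u_2 − 11)/13 = -7/8
  u_3 = -7/8;  a_5 = 4;  u_4 = (u_3 − 4)/13 = -3/8
Digits: (0, 0, 12, 4, 11, 4).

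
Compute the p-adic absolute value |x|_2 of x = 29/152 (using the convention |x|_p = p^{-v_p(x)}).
|29/152|_2 = 8

Step 1 — compute v_2(x) by factoring powers of 2 out of the numerator and denominator: v_2(29/152) = -3. Step 2 — apply |x|_p = p^{-v_p(x)} = 2^{3} = 8.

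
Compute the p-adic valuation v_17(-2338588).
v_17(-2338588) = 4

v_17(n) is the largest exponent k such that 17^k divides n. Factor out: -2338588 = -17^4 · 28. (Sign doesn't affect v_p.) So v_17(-2338588) = 4.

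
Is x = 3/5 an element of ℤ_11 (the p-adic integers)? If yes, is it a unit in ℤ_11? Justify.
x ∈ ℤ_11^× (unit); v_11(x) = 0

ℤ_11 = {x ∈ ℚ_11 : v_11(x) ≥ 0} and ℤ_11^× = {x ∈ ℤ_11 : v_11(x) = 0}. Here v_11(3/5) = v_11(num) − v_11(den) = 0; compare against these criteria.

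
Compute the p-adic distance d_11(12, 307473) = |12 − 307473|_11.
d_11(12, 307473) = 1/14641

Step 1 — x − y = 12 − 307473 = -307461. Step 2 — v_11(-307461) = 4 (factor: -307461 = −(11^4 · 21); the sign does not affect v_p). Step 3 — |x − y|_11 = 11^{-4} = 1/14641.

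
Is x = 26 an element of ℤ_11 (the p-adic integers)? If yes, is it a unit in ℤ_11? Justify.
x ∈ ℤ_11^× (unit); v_11(x) = 0

ℤ_11 = {x ∈ ℚ_11 : v_11(x) ≥ 0} and ℤ_11^× = {x ∈ ℤ_11 : v_11(x) = 0}. Here v_11(26) = v_11(num) − v_11(den) = 0; compare against these criteria.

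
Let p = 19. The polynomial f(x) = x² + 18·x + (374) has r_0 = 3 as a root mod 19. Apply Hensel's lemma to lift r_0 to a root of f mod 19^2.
r_1 = 60 (mod 361)

Hensel: r_{i+1} = r_i − f(r_i)·(f′(r_i))^{-1} mod 19^{i+2}, f′(x) = 2x + 18. Iterate:
  r_0 = 3 (mod 19)
  r_1 = 60 (mod 361)
Final: r = 60 satisfies f(r) ≡ 0 mod 19^2.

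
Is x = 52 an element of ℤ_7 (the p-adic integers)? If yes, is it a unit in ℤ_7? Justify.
x ∈ ℤ_7^× (unit); v_7(x) = 0

ℤ_7 = {x ∈ ℚ_7 : v_7(x) ≥ 0} and ℤ_7^× = {x ∈ ℤ_7 : v_7(x) = 0}. Here v_7(52) = v_7(num) − v_7(den) = 0; compare against these criteria.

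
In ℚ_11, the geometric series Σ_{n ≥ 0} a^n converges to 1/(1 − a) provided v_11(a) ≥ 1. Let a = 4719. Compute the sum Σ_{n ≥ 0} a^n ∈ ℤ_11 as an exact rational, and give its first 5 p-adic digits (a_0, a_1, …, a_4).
Σ a^n = 1/(1 − a) = -1/4718;  first 5 digits = (1, 0, 6, 3, 3)

v_11(a) = 2 ≥ 1, so the series converges in ℤ_11 to 1/(1 − a) = 1/(1 − 4719) = -1/4718. Expand this rational in ℤ_11: compute digits iteratively via d_i = x_i mod 11, x_{i+1} = (x_i − d_i)/11. The first 5 digits are (1, 0, 6, 3, 3).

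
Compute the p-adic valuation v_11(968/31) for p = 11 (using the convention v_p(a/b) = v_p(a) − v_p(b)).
v_11(968/31) = 2

Factor powers of 11 from the numerator and denominator of the reduced fraction: 968 = 11^2 · 8 and 31 = 11^0 · 31. Apply v_p(a/b) = v_p(a) − v_p(b): v_11(968/31) = 2 − 0 = 2.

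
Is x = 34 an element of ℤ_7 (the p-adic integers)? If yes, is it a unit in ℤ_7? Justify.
x ∈ ℤ_7^× (unit); v_7(x) = 0

ℤ_7 = {x ∈ ℚ_7 : v_7(x) ≥ 0} and ℤ_7^× = {x ∈ ℤ_7 : v_7(x) = 0}. Here v_7(34) = v_7(num) − v_7(den) = 0; compare against these criteria.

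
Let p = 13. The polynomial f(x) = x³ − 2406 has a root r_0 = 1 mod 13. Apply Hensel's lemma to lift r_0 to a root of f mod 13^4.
r_3 = 12351 (mod 28561)

Hensel: r_{i+1} = r_i − f(r_i)/f′(r_i) mod 13^{i+2}, where f′(x) = 3x². Iterate:
  r_0 = 1 (mod 13)
  r_1 = 14 (mod 169)
  r_2 = 1366 (mod 2197)
  r_3 = 12351 (mod 28561)
Final: r = 12351 with f(r) ≡ 0 mod 13^4.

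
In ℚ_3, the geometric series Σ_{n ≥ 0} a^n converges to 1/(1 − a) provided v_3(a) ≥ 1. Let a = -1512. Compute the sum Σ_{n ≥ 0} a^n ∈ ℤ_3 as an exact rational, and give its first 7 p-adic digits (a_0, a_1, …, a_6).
Σ a^n = 1/(1 − a) = 1/1513;  first 7 digits = (1, 0, 0, 1, 2, 2, 1)

v_3(a) = 3 ≥ 1, so the series converges in ℤ_3 to 1/(1 − a) = 1/(1 − (-1512)) = 1/1513. Expand this rational in ℤ_3: compute digits iteratively via d_i = x_i mod 3, x_{i+1} = (x_i − d_i)/3. The first 7 digits are (1, 0, 0, 1, 2, 2, 1).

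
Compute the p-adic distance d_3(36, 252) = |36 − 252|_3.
d_3(36, 252) = 1/27

Step 1 — x − y = 36 − 252 = -216. Step 2 — v_3(-216) = 3 (factor: -216 = −(3^3 · 8); the sign does not affect v_p). Step 3 — |x − y|_3 = 3^{-3} = 1/27.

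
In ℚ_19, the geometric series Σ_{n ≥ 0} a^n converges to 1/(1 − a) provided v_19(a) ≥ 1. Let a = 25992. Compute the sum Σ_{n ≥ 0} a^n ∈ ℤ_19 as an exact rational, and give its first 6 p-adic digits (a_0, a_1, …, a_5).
Σ a^n = 1/(1 − a) = -1/25991;  first 6 digits = (1, 0, 15, 3, 16, 6)

v_19(a) = 2 ≥ 1, so the series converges in ℤ_19 to 1/(1 − a) = 1/(1 − 25992) = -1/25991. Expand this rational in ℤ_19: compute digits iteratively via d_i = x_i mod 19, x_{i+1} = (x_i − d_i)/19. The first 6 digits are (1, 0, 15, 3, 16, 6).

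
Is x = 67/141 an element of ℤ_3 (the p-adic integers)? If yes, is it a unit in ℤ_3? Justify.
x ∉ ℤ_3 (v_3(x) = -1 < 0)

ℤ_3 = {x ∈ ℚ_3 : v_3(x) ≥ 0} and ℤ_3^× = {x ∈ ℤ_3 : v_3(x) = 0}. Here v_3(67/141) = v_3(num) − v_3(den) = -1; compare against these criteria.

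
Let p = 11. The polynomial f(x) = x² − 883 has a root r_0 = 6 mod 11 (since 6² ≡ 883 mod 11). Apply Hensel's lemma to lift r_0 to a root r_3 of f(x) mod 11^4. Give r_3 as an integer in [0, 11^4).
r_3 = 6177 (mod 14641)

Hensel's recurrence: r_{i+1} = r_i − f(r_i)·(f′(r_i))^{-1} mod 11^{i+2}, with f′(x) = 2x. Iterate:
  r_0 = 6 (mod 11)
  r_1 = 6 (mod 121)
  r_2 = 853 (mod 1331)
  r_3 = 6177 (mod 14641)
Final: r_3 = 6177, and one checks f(r_3) ≡ 0 mod 11^4.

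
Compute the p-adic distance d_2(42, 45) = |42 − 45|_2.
d_2(42, 45) = 1

Step 1 — x − y = 42 − 45 = -3. Step 2 — v_2(-3) = 0 (factor: -3 = −(2^0 · 3); the sign does not affect v_p). Step 3 — |x − y|_2 = 2^{0} = 1.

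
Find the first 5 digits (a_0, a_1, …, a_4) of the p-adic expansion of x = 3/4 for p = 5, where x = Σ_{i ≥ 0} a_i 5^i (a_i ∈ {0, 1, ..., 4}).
(a_0, …, a_4) = (2, 1, 1, 1, 1)

v_5(3/4) = 0 (numerator and denominator both coprime to 5), so x ∈ ℤ_5^×. Compute digits iteratively via a_i = x_i mod 5, x_{i+1} = (x_i − a_i)/5, with x_0 = x:
  x_0 = 3/4;  a_0 = 2;  x_1 = (x_0 − 2)/5 = -1/4
  x_1 = -1/4;  a_1 = 1;  x_2 = (x_1 − 1)/5 = -1/4
  x_2 = -1/4;  a_2 = 1;  x_3 = (x_2 − 1)/5 = -1/4
  x_3 = -1/4;  a_3 = 1;  x_4 = (x_3 − 1)/5 = -1/4
  x_4 = -1/4;  a_4 = 1;  x_5 = (x_4 − 1)/5 = -1/4
Digits: (2, 1, 1, 1, 1).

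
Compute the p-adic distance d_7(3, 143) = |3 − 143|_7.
d_7(3, 143) = 1/7

Step 1 — x − y = 3 − 143 = -140. Step 2 — v_7(-140) = 1 (factor: -140 = −(7^1 · 20); the sign does not affect v_p). Step 3 — |x − y|_7 = 7^{-1} = 1/7.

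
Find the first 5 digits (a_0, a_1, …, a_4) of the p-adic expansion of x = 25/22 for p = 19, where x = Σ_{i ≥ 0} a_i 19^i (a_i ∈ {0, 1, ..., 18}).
(a_0, …, a_4) = (2, 6, 4, 11, 2)

v_19(25/22) = 0 (numerator and denominator both coprime to 19), so x ∈ ℤ_19^×. Compute digits iteratively via a_i = x_i mod 19, x_{i+1} = (x_i − a_i)/19, with x_0 = x:
  x_0 = 25/22;  a_0 = 2;  x_1 = (x_0 − 2)/19 = -1/22
  x_1 = -1/22;  a_1 = 6;  x_2 = (x_1 − 6)/19 = -7/22
  x_2 = -7/22;  a_2 = 4;  x_3 = (x_2 − 4)/19 = -5/22
  x_3 = -5/22;  a_3 = 11;  x_4 = (x_3 − 11)/19 = -13/22
  x_4 = -13/22;  a_4 = 2;  x_5 = (x_4 − 2)/19 = -3/22
Digits: (2, 6, 4, 11, 2).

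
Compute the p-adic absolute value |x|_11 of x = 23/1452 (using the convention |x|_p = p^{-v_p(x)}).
|23/1452|_11 = 121

Step 1 — compute v_11(x) by factoring powers of 11 out of the numerator and denominator: v_11(23/1452) = -2. Step 2 — apply |x|_p = p^{-v_p(x)} = 11^{2} = 121.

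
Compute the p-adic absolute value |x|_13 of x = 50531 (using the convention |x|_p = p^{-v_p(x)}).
|50531|_13 = 1/2197

Step 1 — compute v_13(x) by factoring powers of 13 out of the numerator and denominator: v_13(50531) = 3. Step 2 — apply |x|_p = p^{-v_p(x)} = 13^{-3} = 1/2197.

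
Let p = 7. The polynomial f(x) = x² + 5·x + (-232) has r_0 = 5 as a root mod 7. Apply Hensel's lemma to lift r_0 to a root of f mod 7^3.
r_2 = 187 (mod 343)

Hensel: r_{i+1} = r_i − f(r_i)·(f′(r_i))^{-1} mod 7^{i+2}, f′(x) = 2x + 5. Iterate:
  r_0 = 5 (mod 7)
  r_1 = 40 (mod 49)
  r_2 = 187 (mod 343)
Final: r = 187 satisfies f(r) ≡ 0 mod 7^3.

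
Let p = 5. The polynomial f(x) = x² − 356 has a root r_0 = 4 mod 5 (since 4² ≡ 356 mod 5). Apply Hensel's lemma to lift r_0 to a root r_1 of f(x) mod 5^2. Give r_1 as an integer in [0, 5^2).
r_1 = 9 (mod 25)

Hensel's recurrence: r_{i+1} = r_i − f(r_i)·(f′(r_i))^{-1} mod 5^{i+2}, with f′(x) = 2x. Iterate:
  r_0 = 4 (mod 5)
  r_1 = 9 (mod 25)
Final: r_1 = 9, and one checks f(r_1) ≡ 0 mod 5^2.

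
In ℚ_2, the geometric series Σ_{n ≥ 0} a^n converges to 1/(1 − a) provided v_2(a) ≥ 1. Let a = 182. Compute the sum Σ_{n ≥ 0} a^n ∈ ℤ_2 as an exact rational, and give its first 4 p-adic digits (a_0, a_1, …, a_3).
Σ a^n = 1/(1 − a) = -1/181;  first 4 digits = (1, 1, 0, 0)

v_2(a) = 1 ≥ 1, so the series converges in ℤ_2 to 1/(1 − a) = 1/(1 − 182) = -1/181. Expand this rational in ℤ_2: compute digits iteratively via d_i = x_i mod 2, x_{i+1} = (x_i − d_i)/2. The first 4 digits are (1, 1, 0, 0).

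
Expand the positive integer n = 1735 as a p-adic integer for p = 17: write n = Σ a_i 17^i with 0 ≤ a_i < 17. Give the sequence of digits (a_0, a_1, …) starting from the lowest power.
(a_0, a_1, …) = (1, 0, 6)

Repeated division by 17 gives the digits low-to-high: 1735 = 1 + 6·17^2. Digit sequence: (1, 0, 6).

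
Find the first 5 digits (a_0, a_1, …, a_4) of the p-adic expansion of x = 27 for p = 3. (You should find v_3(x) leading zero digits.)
(a_0, …, a_4) = (0, 0, 0, 1, 0)

v_3(27) = 3, so a_0 = ... = a_2 = 0. Factor out: x = 3^3 · u with u = 1 a unit in ℤ_3. Expand u iteratively via a_{v+i} = u_i mod 3, u_{i+1} = (u_i − a_{v+i})/3:
  u_0 = 1;  a_3 = 1;  u_1 = (u_0 − 1)/3 = 0
  u_1 = 0;  a_4 = 0;  u_2 = (u_1 − 0)/3 = 0
Digits: (0, 0, 0, 1, 0).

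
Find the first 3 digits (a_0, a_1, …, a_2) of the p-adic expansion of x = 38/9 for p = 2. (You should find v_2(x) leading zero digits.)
(a_0, …, a_2) = (0, 1, 1)

v_2(38/9) = 1, so a_0 = ... = a_0 = 0. Factor out: x = 2^1 · u with u = 19/9 a unit in ℤ_2. Expand u iteratively via a_{v+i} = u_i mod 2, u_{i+1} = (u_i − a_{v+i})/2:
  u_0 = 19/9;  a_1 = 1;  u_1 = (u_0 − 1)/2 = 5/9
  u_1 = 5/9;  a_2 = 1;  u_2 = (u_1 − 1)/2 = -2/9
Digits: (0, 1, 1).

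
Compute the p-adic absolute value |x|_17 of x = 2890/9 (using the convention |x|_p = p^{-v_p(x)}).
|2890/9|_17 = 1/289

Step 1 — compute v_17(x) by factoring powers of 17 out of the numerator and denominator: v_17(2890/9) = 2. Step 2 — apply |x|_p = p^{-v_p(x)} = 17^{-2} = 1/289.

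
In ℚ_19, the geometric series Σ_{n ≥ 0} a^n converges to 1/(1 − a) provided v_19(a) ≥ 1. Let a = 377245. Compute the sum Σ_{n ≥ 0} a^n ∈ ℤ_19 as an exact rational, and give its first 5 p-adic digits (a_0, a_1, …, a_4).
Σ a^n = 1/(1 − a) = -1/377244;  first 5 digits = (1, 0, 0, 17, 2)

v_19(a) = 3 ≥ 1, so the series converges in ℤ_19 to 1/(1 − a) = 1/(1 − 377245) = -1/377244. Expand this rational in ℤ_19: compute digits iteratively via d_i = x_i mod 19, x_{i+1} = (x_i − d_i)/19. The first 5 digits are (1, 0, 0, 17, 2).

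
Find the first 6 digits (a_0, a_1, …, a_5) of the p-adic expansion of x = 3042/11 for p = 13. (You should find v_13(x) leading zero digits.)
(a_0, …, a_5) = (0, 0, 4, 1, 7, 3)

v_13(3042/11) = 2, so a_0 = ... = a_1 = 0. Factor out: x = 13^2 · u with u = 18/11 a unit in ℤ_13. Expand u iteratively via a_{v+i} = u_i mod 13, u_{i+1} = (u_i − a_{v+i})/13:
  u_0 = 18/11;  a_2 = 4;  u_1 = (u_0 − 4)/13 = -2/11
  u_1 = -2/11;  a_3 = 1;  u_2 = (u_1 − 1)/13 = -1/11
  u_2 = -1/11;  a_4 = 7;  u_3 = (u_2 − 7)/13 = -6/11
  u_3 = -6/11;  a_5 = 3;  u_4 = (u_3 − 3)/13 = -3/11
Digits: (0, 0, 4, 1, 7, 3).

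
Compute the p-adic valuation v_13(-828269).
v_13(-828269) = 4

v_13(n) is the largest exponent k such that 13^k divides n. Factor out: -828269 = -13^4 · 29. (Sign doesn't affect v_p.) So v_13(-828269) = 4.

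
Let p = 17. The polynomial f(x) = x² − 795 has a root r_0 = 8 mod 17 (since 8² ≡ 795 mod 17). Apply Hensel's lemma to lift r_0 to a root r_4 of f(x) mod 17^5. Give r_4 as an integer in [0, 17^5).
r_4 = 187127 (mod 1419857)

Hensel's recurrence: r_{i+1} = r_i − f(r_i)·(f′(r_i))^{-1} mod 17^{i+2}, with f′(x) = 2x. Iterate:
  r_0 = 8 (mod 17)
  r_1 = 144 (mod 289)
  r_2 = 433 (mod 4913)
  r_3 = 20085 (mod 83521)
  r_4 = 187127 (mod 1419857)
Final: r_4 = 187127, and one checks f(r_4) ≡ 0 mod 17^5.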